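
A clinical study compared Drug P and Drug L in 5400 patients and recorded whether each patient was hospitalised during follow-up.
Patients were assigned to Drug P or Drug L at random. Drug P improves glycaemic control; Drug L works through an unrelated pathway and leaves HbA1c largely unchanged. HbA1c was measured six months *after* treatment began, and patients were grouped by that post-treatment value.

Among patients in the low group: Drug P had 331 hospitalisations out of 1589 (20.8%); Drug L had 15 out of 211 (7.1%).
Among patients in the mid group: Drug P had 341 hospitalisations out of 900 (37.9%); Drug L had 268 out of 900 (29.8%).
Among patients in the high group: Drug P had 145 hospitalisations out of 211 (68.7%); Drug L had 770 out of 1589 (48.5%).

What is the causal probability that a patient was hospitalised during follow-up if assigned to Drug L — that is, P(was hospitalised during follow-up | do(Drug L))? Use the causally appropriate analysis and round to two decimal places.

HbA1c here is a post-treatment variable shaped by the drug; conditioning on it would introduce bias rather than remove it. The overall comparison is the causal one.
So P(outcome | do(Drug L)) is just the pooled rate for Drug L: 1053/2700 = 0.390.

0.39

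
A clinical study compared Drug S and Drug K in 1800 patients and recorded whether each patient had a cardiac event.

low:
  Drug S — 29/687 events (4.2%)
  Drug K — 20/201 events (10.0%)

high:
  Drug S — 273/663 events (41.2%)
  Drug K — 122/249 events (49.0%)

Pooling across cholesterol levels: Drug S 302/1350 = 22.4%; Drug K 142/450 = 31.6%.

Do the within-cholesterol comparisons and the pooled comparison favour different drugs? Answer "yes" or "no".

no

Within each cholesterol level (low 4.2% vs 10.0%; high 41.2% vs 49.0%), Drug S has the lower rate every time. Pooled: 22.4% vs 31.6% — Drug S has the lower rate overall. They agree.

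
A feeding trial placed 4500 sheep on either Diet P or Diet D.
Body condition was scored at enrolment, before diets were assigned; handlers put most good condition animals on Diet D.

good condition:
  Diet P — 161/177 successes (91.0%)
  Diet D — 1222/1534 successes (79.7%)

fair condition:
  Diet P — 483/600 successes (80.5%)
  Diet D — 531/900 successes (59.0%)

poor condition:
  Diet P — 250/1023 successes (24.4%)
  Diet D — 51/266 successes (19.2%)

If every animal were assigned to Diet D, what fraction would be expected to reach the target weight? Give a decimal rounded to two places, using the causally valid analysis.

Diet P is higher inside every starting body condition stratum but Diet D is higher in aggregate. Whether to stratify depends on how starting body condition relates to the diet.
The imbalance in starting body condition arose from how sheep were allocated, not from anything the diet did; and starting body condition independently affects the outcome. The pooled gap is confounded — condition on starting body condition.
Standardising Diet D to the population starting body condition mix: 0.380·1222/1534 + 0.333·531/900 + 0.286·51/266 = 0.554.

0.55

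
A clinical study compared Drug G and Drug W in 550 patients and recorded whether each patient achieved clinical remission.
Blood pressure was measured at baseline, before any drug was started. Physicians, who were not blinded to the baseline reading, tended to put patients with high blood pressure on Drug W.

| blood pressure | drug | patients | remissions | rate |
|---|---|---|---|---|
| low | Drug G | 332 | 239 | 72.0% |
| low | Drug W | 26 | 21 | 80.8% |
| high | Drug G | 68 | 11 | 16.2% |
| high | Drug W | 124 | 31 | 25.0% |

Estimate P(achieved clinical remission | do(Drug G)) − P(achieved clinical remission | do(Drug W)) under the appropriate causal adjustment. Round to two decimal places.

-0.09

Within every blood pressure level Drug W has the higher rate, yet pooled Drug G does — Simpson's reversal.
Blood pressure differs across drugs for reasons unrelated to any effect of the drug itself, and it separately predicts the outcome — a classic confounder. We must compare within blood pressure levels.
Adjusting over the population distribution of blood pressure: 0.651·(0.720−0.808) + 0.349·(0.162−0.250) = -0.088.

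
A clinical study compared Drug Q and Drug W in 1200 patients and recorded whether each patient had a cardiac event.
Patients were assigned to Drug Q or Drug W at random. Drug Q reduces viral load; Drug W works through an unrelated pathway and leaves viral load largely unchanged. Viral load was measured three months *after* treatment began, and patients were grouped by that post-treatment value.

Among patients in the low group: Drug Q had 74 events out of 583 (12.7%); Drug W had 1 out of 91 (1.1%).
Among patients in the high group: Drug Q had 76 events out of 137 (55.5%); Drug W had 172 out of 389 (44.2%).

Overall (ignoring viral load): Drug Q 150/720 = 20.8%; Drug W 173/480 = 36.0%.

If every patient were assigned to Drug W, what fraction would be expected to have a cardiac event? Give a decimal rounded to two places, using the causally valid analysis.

Viral load lies on the pathway drug → viral load → outcome, so adjusting for it blocks the indirect effect. For the total causal effect of drug, use the unadjusted pooled rates.
So P(outcome | do(Drug W)) is just the pooled rate for Drug W: 173/480 = 0.360.

0.36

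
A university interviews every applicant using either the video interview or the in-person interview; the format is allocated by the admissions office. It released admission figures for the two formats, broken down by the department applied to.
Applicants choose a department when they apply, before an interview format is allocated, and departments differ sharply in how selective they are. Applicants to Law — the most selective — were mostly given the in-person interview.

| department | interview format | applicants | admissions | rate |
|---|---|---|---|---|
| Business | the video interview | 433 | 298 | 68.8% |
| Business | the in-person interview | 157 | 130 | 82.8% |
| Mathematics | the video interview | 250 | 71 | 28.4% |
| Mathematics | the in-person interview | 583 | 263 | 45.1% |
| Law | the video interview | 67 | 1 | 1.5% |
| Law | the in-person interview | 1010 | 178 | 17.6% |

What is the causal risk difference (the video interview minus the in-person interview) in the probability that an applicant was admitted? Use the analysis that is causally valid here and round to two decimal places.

Department is set before the interview format has any effect — it is not caused by the interview format — and it independently drives the outcome. That makes it a confounder, so the causal comparison is within department levels.
Adjusting over the population distribution of department: 0.236·(0.688−0.828) + 0.333·(0.284−0.451) + 0.431·(0.015−0.176) = -0.158.

-0.16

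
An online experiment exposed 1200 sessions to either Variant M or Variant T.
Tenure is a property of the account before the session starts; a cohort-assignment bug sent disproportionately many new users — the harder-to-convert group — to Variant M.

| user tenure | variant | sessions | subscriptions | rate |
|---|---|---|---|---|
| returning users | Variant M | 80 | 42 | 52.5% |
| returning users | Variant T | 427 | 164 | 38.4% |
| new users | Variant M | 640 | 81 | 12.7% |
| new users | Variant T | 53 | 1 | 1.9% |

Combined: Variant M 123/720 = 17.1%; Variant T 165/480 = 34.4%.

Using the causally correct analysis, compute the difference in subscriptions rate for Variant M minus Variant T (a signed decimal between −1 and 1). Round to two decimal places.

+0.12

Here user tenure is a common cause — it drives both which variant a case falls under and the outcome. The crude comparison mixes populations; the stratum-specific rates are the causally relevant ones.
Adjusting over the population distribution of user tenure: 0.422·(0.525−0.384) + 0.578·(0.127−0.019) = +0.122.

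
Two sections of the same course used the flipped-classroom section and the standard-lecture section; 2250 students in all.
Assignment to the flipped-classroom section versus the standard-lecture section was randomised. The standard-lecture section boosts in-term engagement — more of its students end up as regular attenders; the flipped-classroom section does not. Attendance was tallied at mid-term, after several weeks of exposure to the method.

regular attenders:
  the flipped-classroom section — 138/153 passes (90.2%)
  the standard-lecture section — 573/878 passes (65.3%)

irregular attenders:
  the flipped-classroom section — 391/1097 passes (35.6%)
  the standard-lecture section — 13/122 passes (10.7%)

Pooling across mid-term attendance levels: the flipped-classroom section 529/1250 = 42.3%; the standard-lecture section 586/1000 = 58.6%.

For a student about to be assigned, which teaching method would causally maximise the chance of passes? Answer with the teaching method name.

the standard-lecture section

The stratified and pooled comparisons disagree (the flipped-classroom section wins within each mid-term attendance; the standard-lecture section wins overall), so the answer turns on the causal role of mid-term attendance.
Stratifying would compare teaching methods among students the teaching methods themselves sorted into mid-term attendance groups — a form of selection on an intermediate. The unconditioned pooled rates give the total causal effect.
Pooled: the flipped-classroom section 42.3% vs the standard-lecture section 58.6%; the standard-lecture section is higher overall.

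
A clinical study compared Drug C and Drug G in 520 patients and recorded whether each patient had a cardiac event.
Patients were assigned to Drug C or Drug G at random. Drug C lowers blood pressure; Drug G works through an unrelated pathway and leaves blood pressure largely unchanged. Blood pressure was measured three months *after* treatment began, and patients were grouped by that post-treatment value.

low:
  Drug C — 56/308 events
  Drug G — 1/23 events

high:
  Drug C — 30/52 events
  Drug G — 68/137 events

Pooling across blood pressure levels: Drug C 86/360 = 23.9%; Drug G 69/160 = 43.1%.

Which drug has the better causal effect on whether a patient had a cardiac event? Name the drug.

Drug C

Within every blood pressure level Drug G has the lower rate, yet pooled Drug C does — Simpson's reversal.
The distribution of blood pressure is itself part of what the drug does — it is an intermediate outcome. Holding it fixed would remove that part of the effect; the total effect is the pooled difference.
Pooled: Drug C 23.9% vs Drug G 43.1%; Drug C is lower overall.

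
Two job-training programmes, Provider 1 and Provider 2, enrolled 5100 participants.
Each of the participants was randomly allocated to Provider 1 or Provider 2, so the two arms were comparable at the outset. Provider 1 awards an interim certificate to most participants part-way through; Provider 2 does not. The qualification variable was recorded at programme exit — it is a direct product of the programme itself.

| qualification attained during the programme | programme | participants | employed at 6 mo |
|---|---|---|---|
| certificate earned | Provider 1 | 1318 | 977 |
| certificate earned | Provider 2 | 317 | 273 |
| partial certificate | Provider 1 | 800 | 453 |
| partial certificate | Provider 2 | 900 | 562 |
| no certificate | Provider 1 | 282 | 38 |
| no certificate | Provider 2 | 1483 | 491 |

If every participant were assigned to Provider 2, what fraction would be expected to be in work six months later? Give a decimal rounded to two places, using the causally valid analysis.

0.49

The stratified and pooled comparisons disagree (Provider 2 wins within each qualification attained during the programme; Provider 1 wins overall), so the answer turns on the causal role of qualification attained during the programme.
Qualification attained during the programme here is a post-treatment variable shaped by the programme; conditioning on it would introduce bias rather than remove it. The overall comparison is the causal one.
So P(outcome | do(Provider 2)) is just the pooled rate for Provider 2: 1326/2700 = 0.491.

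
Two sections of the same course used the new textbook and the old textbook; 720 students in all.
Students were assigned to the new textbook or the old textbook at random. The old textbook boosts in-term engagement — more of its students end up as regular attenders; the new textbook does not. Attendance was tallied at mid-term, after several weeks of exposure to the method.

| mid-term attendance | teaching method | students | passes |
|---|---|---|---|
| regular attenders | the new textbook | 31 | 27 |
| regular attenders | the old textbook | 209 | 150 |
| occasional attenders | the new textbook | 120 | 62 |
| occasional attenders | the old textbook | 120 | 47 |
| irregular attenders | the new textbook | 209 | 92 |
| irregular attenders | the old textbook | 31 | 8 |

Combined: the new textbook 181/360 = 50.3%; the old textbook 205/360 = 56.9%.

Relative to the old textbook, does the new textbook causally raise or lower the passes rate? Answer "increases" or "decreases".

Mid-term attendance is downstream of the teaching method. One should not condition on a consequence of treatment, so the overall rates are the right comparison.
Pooled: the new textbook 50.3% vs the old textbook 56.9%; the old textbook is higher overall.

decreases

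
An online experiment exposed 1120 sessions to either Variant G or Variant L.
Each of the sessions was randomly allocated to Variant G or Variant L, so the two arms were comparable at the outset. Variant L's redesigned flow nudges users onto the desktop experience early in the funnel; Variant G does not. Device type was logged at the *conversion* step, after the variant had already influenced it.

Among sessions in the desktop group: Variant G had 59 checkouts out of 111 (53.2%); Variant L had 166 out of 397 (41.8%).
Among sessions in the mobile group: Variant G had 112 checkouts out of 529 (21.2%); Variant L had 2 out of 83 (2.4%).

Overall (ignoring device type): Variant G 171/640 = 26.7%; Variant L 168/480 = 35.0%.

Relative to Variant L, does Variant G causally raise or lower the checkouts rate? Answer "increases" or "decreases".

decreases

The stratified and pooled comparisons disagree (Variant G wins within each device type; Variant L wins overall), so the answer turns on the causal role of device type.
Device type is downstream of the variant. One should not condition on a consequence of treatment, so the overall rates are the right comparison.
Pooled: Variant G 26.7% vs Variant L 35.0%; Variant L is higher overall.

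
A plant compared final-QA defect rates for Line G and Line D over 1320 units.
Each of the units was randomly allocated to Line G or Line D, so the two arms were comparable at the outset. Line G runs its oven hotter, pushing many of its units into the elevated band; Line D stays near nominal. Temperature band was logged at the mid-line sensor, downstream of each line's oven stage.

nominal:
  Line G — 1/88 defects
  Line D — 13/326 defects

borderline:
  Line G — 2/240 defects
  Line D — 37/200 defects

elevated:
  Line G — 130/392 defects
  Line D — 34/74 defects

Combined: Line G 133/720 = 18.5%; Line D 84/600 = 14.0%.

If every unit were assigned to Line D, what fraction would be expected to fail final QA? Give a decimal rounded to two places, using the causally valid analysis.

0.14

The stratified and pooled comparisons disagree (Line G wins within each in-process temperature band; Line D wins overall), so the answer turns on the causal role of in-process temperature band.
Stratifying would compare lines among units the lines themselves sorted into in-process temperature band groups — a form of selection on an intermediate. The unconditioned pooled rates give the total causal effect.
So P(outcome | do(Line D)) is just the pooled rate for Line D: 84/600 = 0.140.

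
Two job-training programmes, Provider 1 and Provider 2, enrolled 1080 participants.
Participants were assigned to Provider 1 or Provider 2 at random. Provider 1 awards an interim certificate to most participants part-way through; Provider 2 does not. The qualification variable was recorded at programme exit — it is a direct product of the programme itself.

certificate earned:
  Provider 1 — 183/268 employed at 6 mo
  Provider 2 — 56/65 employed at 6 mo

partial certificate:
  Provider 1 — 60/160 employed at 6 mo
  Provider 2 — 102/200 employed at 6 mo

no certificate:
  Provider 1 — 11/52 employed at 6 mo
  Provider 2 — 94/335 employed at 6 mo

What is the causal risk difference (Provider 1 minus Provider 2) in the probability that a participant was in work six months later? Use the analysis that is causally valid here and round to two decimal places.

+0.11

The stratified and pooled comparisons disagree (Provider 2 wins within each qualification attained during the programme; Provider 1 wins overall), so the answer turns on the causal role of qualification attained during the programme.
The distribution of qualification attained during the programme is itself part of what the programme does — it is an intermediate outcome. Holding it fixed would remove that part of the effect; the total effect is the pooled difference.
The causal difference is the pooled difference: 0.529 − 0.420 = +0.109.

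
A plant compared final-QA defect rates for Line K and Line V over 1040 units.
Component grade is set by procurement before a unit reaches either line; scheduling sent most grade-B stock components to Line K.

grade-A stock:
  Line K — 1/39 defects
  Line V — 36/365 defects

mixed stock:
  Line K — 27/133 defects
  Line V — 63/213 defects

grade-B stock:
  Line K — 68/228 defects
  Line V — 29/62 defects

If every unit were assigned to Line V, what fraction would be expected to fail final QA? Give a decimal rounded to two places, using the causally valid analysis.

0.27

The imbalance in component grade arose from how units were allocated, not from anything the line did; and component grade independently affects the outcome. The pooled gap is confounded — condition on component grade.
Standardising Line V to the population component grade mix: 0.388·36/365 + 0.333·63/213 + 0.279·29/62 = 0.267.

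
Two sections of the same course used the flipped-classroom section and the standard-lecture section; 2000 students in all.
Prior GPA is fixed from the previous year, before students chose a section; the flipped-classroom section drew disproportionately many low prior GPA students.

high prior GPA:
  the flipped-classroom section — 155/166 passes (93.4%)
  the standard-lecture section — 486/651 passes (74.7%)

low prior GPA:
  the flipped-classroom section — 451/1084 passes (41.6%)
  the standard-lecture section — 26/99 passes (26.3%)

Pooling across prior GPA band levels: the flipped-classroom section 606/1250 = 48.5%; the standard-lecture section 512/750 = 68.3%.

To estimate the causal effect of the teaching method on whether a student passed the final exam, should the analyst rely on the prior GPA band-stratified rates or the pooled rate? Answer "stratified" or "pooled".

Prior GPA band differs across teaching methods for reasons unrelated to any effect of the teaching method itself, and it separately predicts the outcome — a classic confounder. We must compare within prior GPA band levels.
Within each level — high prior GPA: 93.4% vs 74.7%; low prior GPA: 41.6% vs 26.3% — the flipped-classroom section is higher every time.

stratified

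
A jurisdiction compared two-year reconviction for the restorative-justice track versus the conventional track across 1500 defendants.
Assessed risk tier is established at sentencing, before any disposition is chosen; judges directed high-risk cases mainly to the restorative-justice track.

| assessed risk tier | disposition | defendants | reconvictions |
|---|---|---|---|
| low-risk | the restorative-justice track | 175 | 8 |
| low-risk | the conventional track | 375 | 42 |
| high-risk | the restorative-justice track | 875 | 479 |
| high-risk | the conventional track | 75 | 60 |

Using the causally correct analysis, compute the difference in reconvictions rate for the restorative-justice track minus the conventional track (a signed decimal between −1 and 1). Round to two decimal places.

Assessed risk tier is set before the disposition has any effect — it is not caused by the disposition — and it independently drives the outcome. That makes it a confounder, so the causal comparison is within assessed risk tier levels.
Adjusting over the population distribution of assessed risk tier: 0.367·(0.046−0.112) + 0.633·(0.547−0.800) = -0.184.

-0.18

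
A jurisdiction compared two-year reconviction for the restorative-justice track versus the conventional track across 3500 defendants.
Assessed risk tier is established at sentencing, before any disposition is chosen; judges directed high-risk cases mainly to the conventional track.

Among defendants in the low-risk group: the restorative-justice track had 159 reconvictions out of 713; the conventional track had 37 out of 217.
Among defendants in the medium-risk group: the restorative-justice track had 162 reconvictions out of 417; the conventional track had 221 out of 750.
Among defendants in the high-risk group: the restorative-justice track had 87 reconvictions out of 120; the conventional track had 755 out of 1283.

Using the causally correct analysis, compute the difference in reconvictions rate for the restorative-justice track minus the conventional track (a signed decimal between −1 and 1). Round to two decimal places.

The imbalance in assessed risk tier arose from how defendants were allocated, not from anything the disposition did; and assessed risk tier independently affects the outcome. The pooled gap is confounded — condition on assessed risk tier.
Adjusting over the population distribution of assessed risk tier: 0.266·(0.223−0.171) + 0.333·(0.388−0.295) + 0.401·(0.725−0.588) = +0.100.

+0.10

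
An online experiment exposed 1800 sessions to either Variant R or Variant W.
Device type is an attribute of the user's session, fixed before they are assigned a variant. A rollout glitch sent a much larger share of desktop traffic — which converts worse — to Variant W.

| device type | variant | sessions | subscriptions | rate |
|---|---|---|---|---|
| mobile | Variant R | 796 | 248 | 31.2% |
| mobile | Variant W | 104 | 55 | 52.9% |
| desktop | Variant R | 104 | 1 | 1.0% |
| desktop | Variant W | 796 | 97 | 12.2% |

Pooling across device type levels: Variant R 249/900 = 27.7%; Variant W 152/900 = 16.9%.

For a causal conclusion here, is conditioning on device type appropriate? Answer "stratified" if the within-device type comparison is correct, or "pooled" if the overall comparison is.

stratified

Within every device type level Variant W has the higher rate, yet pooled Variant R does — Simpson's reversal.
Nothing the variant does changes device type; the imbalance is an allocation artefact. With device type also predicting the outcome, the pooled figure is confounded, and the within-stratum comparison is the causal one.
Within each level — mobile: 31.2% vs 52.9%; desktop: 1.0% vs 12.2% — Variant W is higher every time.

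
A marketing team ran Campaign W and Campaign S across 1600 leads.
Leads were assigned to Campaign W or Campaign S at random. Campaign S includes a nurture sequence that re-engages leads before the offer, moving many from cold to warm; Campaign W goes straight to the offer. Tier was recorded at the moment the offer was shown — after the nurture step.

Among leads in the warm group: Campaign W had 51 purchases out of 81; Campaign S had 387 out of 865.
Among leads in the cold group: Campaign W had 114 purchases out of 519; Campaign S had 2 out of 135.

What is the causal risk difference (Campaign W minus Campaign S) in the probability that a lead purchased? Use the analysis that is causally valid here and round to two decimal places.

-0.11

Campaign W is higher inside every engagement tier stratum but Campaign S is higher in aggregate. Whether to stratify depends on how engagement tier relates to the campaign.
Engagement tier here is a post-treatment variable shaped by the campaign; conditioning on it would introduce bias rather than remove it. The overall comparison is the causal one.
The causal difference is the pooled difference: 0.275 − 0.389 = -0.114.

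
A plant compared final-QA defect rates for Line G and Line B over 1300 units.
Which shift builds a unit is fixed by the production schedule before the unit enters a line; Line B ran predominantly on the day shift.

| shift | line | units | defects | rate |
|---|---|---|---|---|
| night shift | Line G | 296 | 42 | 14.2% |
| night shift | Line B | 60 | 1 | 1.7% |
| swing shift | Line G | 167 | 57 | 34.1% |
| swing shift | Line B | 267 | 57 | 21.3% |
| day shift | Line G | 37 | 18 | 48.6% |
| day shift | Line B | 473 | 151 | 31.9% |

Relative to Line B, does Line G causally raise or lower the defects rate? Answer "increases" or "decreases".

increases

Since shift is a pre-existing factor (not a product of the line) and it affects the outcome on its own, it is a confounder. The stratified rates, not the pooled rate, identify the causal effect.
Within each level — night shift: 14.2% vs 1.7%; swing shift: 34.1% vs 21.3%; day shift: 48.6% vs 31.9% — Line B is lower every time.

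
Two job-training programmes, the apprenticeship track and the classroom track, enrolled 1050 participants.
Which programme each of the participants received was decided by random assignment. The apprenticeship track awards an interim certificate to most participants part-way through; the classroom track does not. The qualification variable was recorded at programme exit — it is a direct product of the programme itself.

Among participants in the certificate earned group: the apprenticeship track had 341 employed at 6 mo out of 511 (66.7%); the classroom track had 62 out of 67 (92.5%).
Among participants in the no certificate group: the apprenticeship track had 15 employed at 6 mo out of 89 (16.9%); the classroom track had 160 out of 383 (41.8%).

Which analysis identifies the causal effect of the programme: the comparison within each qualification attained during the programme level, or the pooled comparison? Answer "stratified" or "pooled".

the classroom track is higher inside every qualification attained during the programme stratum but the apprenticeship track is higher in aggregate. Whether to stratify depends on how qualification attained during the programme relates to the programme.
Qualification attained during the programme is recorded after the programme and is itself shifted by it — it sits on the causal path from programme to outcome. Conditioning on a mediator would strip out part of the effect we want; the pooled comparison gives the total causal effect.
Pooled: the apprenticeship track 59.3% vs the classroom track 49.3%; the apprenticeship track is higher overall.

pooled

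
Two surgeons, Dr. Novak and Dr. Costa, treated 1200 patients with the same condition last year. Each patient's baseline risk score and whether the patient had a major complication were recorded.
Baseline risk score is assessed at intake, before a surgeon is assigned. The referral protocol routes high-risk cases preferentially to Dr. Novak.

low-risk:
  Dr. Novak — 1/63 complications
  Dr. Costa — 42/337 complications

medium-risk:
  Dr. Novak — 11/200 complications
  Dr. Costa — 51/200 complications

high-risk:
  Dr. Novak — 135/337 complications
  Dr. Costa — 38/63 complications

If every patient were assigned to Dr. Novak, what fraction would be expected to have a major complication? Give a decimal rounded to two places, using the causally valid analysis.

The baseline risk score-specific comparison favours Dr. Novak throughout, but the pooled figures favour Dr. Costa. The question is whether to condition on baseline risk score.
The imbalance in baseline risk score arose from how patients were allocated, not from anything the surgeon did; and baseline risk score independently affects the outcome. The pooled gap is confounded — condition on baseline risk score.
Standardising Dr. Novak to the population baseline risk score mix: 0.333·1/63 + 0.333·11/200 + 0.333·135/337 = 0.157.

0.16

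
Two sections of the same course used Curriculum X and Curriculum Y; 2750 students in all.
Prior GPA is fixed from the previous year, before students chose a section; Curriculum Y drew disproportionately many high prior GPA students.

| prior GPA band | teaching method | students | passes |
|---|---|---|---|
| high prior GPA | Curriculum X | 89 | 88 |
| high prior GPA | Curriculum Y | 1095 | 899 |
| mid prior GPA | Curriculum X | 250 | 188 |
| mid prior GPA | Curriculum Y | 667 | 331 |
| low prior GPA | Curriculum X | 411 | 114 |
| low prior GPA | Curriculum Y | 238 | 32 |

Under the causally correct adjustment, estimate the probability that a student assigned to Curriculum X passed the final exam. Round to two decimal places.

The prior GPA band-specific comparison favours Curriculum X throughout, but the pooled figures favour Curriculum Y. The question is whether to condition on prior GPA band.
Nothing the teaching method does changes prior GPA band; the imbalance is an allocation artefact. With prior GPA band also predicting the outcome, the pooled figure is confounded, and the within-stratum comparison is the causal one.
Standardising Curriculum X to the population prior GPA band mix: 0.431·88/89 + 0.333·188/250 + 0.236·114/411 = 0.742.

0.74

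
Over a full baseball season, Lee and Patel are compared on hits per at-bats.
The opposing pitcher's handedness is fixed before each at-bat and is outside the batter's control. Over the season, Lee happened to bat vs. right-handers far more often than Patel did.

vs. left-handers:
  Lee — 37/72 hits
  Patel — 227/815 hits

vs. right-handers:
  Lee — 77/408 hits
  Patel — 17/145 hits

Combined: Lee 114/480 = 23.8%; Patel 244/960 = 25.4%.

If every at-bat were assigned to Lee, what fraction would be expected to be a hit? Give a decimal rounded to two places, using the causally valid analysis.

The stratified and pooled comparisons disagree (Lee wins within each pitcher handedness; Patel wins overall), so the answer turns on the causal role of pitcher handedness.
Here pitcher handedness is a common cause — it drives both which player a case falls under and the outcome. The crude comparison mixes populations; the stratum-specific rates are the causally relevant ones.
Standardising Lee to the population pitcher handedness mix: 0.616·37/72 + 0.384·77/408 = 0.389.

0.39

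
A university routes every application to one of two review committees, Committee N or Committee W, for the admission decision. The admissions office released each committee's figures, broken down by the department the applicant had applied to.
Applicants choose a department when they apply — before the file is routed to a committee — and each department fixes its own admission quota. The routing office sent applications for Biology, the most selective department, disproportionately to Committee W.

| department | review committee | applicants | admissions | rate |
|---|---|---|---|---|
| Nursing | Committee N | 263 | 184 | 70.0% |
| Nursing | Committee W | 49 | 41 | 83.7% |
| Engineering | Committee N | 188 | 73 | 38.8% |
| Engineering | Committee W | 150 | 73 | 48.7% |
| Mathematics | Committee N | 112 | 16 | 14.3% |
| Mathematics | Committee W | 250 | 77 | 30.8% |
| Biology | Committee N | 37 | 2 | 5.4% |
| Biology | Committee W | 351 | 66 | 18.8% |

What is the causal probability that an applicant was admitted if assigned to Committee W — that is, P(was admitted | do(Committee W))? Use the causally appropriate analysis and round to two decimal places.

0.44

The stratified and pooled comparisons disagree (Committee W wins within each department; Committee N wins overall), so the answer turns on the causal role of department.
Department is set before the review committee has any effect — it is not caused by the review committee — and it independently drives the outcome. That makes it a confounder, so the causal comparison is within department levels.
Standardising Committee W to the population department mix: 0.223·41/49 + 0.241·73/150 + 0.259·77/250 + 0.277·66/351 = 0.436.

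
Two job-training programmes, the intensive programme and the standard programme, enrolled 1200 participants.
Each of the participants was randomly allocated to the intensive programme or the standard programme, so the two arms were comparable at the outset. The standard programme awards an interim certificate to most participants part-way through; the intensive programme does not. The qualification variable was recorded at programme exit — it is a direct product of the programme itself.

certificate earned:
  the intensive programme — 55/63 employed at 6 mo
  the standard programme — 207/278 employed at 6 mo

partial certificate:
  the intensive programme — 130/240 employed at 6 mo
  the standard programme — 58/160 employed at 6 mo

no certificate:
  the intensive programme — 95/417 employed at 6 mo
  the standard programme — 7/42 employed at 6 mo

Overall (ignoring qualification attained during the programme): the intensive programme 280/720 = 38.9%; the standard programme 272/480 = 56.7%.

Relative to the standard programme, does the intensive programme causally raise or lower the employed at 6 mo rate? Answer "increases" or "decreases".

Because the programme influences qualification attained during the programme, qualification attained during the programme is a post-treatment mediator, not a confounder. Stratifying on it would bias the estimate; the causal effect is the crude pooled difference.
Pooled: the intensive programme 38.9% vs the standard programme 56.7%; the standard programme is higher overall.

decreases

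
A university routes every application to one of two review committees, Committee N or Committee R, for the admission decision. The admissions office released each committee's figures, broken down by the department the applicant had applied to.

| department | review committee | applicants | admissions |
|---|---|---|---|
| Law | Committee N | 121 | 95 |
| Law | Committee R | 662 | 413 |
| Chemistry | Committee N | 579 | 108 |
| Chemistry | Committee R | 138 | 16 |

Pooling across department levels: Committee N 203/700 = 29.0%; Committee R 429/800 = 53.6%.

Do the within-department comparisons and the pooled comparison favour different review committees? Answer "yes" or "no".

Within each department level (Law 78.5% vs 62.4%; Chemistry 18.7% vs 11.6%), Committee N has the higher rate every time. Pooled: 29.0% vs 53.6% — Committee R has the higher rate overall. The two comparisons disagree.

yes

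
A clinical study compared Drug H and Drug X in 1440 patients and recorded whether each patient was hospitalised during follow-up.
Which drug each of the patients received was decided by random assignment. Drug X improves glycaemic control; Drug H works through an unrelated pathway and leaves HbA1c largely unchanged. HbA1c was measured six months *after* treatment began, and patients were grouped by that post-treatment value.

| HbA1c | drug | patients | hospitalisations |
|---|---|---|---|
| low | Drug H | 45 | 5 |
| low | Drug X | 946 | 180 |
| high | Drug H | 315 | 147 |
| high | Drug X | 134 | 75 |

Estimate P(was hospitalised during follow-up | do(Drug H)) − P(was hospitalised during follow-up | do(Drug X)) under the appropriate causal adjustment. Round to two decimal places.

+0.19

HbA1c lies on the pathway drug → HbA1c → outcome, so adjusting for it blocks the indirect effect. For the total causal effect of drug, use the unadjusted pooled rates.
The causal difference is the pooled difference: 0.422 − 0.236 = +0.186.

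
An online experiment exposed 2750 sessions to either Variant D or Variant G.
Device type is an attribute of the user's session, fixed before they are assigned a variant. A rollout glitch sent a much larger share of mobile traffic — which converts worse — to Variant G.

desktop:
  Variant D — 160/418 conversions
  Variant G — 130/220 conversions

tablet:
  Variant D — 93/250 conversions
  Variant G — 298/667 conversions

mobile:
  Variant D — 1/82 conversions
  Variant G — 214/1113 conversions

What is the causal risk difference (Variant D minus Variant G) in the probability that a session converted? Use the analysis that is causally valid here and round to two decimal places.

-0.15

The imbalance in device type arose from how sessions were allocated, not from anything the variant did; and device type independently affects the outcome. The pooled gap is confounded — condition on device type.
Adjusting over the population distribution of device type: 0.232·(0.383−0.591) + 0.333·(0.372−0.447) + 0.435·(0.012−0.192) = -0.151.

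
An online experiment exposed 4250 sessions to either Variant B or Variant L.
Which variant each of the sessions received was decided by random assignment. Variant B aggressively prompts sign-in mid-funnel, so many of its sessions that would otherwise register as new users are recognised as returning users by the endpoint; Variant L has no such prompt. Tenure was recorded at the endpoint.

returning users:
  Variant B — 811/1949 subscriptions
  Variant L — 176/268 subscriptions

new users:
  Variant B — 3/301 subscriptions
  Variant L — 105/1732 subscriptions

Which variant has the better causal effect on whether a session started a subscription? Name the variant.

Variant B

Within every user tenure level Variant L has the higher rate, yet pooled Variant B does — Simpson's reversal.
User tenure is recorded after the variant and is itself shifted by it — it sits on the causal path from variant to outcome. Conditioning on a mediator would strip out part of the effect we want; the pooled comparison gives the total causal effect.
Pooled: Variant B 36.2% vs Variant L 14.1%; Variant B is higher overall.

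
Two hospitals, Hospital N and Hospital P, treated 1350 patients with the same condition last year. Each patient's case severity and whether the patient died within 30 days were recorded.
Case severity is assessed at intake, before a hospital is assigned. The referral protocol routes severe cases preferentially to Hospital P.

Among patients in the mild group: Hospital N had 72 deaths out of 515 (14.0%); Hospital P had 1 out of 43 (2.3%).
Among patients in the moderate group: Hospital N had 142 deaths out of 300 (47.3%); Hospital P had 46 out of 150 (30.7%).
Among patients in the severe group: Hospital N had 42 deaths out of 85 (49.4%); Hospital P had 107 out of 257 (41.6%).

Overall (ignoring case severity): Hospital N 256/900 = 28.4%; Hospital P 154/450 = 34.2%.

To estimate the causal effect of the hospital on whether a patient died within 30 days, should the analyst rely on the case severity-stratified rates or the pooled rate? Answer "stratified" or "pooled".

stratified

Hospital P is lower inside every case severity stratum but Hospital N is lower in aggregate. Whether to stratify depends on how case severity relates to the hospital.
Since case severity is a pre-existing factor (not a product of the hospital) and it affects the outcome on its own, it is a confounder. The stratified rates, not the pooled rate, identify the causal effect.
Within each level — mild: 14.0% vs 2.3%; moderate: 47.3% vs 30.7%; severe: 49.4% vs 41.6% — Hospital P is lower every time.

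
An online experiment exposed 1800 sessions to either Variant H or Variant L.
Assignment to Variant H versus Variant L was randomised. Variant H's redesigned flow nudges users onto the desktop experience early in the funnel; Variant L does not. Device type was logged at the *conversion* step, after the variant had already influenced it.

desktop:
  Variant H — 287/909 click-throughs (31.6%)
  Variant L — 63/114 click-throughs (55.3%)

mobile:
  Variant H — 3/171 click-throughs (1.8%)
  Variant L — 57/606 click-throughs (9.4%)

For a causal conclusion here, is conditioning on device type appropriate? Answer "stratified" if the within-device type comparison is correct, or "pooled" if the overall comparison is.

pooled

Device type lies on the pathway variant → device type → outcome, so adjusting for it blocks the indirect effect. For the total causal effect of variant, use the unadjusted pooled rates.
Pooled: Variant H 26.9% vs Variant L 16.7%; Variant H is higher overall.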